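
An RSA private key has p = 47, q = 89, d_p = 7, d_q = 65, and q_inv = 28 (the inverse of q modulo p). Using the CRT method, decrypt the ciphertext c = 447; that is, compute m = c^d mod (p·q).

3872

m₁ = c^(d_p) mod p: c ≡ 24 (mod 47), and 24^7 mod 47 = 18.
m₂ = c^(d_q) mod q: c ≡ 2 (mod 89), and 2^65 mod 89 = 45.
h = q_inv·(m₁ − m₂) mod p = 28·(18 − 45) mod 47 = 43.
m = m₂ + h·q = 45 + 43·89 = 3872.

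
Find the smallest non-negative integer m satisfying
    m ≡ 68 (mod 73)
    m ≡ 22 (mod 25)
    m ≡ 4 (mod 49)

27297

The moduli are pairwise coprime; N = 73·25·49 = 89425.
N/73 = 1225; 1225 ≡ 57 (mod 73); 57·41 ≡ 1, so inverse 41.
N/25 = 3577; 3577 ≡ 2 (mod 25); 2·13 ≡ 1, so inverse 13.
N/49 = 1825; 1825 ≡ 12 (mod 49); 12·45 ≡ 1, so inverse 45.
m ≡ 68·1225·41 + 22·3577·13 + 4·1825·45 = 4766822.
4766822 mod 89425 = 27297.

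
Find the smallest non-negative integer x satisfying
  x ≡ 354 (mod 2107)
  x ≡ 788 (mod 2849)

322725

gcd(2107, 2849) = 7 and 7 | (788 − 354), so the pair is consistent; merging gives x ≡ 322725 (mod 857549), where 857549 = lcm(2107, 2849).
The solution is unique modulo lcm(2107, 2849) = 857549.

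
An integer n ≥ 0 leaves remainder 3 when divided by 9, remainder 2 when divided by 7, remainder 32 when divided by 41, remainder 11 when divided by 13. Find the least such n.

19056

The moduli are pairwise coprime; M = 9·7·41·13 = 33579.
M/9 = 3731; 3731 ≡ 5 (mod 9); 5·2 ≡ 1, so inverse 2.
M/7 = 4797; 4797 ≡ 2 (mod 7); 2·4 ≡ 1, so inverse 4.
M/41 = 819; 819 ≡ 40 (mod 41); 40·40 ≡ 1, so inverse 40.
M/13 = 2583; 2583 ≡ 9 (mod 13); 9·3 ≡ 1, so inverse 3.
n ≡ 3·3731·2 + 2·4797·4 + 32·819·40 + 11·2583·3 = 1194321.
1194321 mod 33579 = 19056.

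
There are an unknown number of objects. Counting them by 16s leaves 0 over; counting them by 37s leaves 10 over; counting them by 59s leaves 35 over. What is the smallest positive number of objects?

11776

Combine the congruences pairwise.
From N ≡ 0 (mod 16) write N = 0 + 16t. Substituting into N ≡ 10 (mod 37) gives 16t ≡ 10 (mod 37), and since 16⁻¹ ≡ 7 (mod 37), t ≡ 33. Hence N ≡ 0 + 16·33 = 528 (mod 592).
From N ≡ 528 (mod 592) write N = 528 + 592t. Substituting into N ≡ 35 (mod 59) gives 592t ≡ 38 (mod 59), and since 2⁻¹ ≡ 30 (mod 59), t ≡ 19. Hence N ≡ 528 + 592·19 = 11776 (mod 34928).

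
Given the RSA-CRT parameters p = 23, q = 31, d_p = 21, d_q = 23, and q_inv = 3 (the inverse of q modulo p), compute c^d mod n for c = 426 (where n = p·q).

m₁ = c^(d_p) mod p: c ≡ 12 (mod 23), and 12^21 mod 23 = 2.
m₂ = c^(d_q) mod q: c ≡ 23 (mod 31), and 23^23 mod 31 = 15.
h = q_inv·(m₁ − m₂) mod p = 3·(2 − 15) mod 23 = 7.
m = m₂ + h·q = 15 + 7·31 = 232.

232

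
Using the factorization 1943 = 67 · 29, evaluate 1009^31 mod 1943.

Mod 67: 1009 ≡ 4; 4^31 ≡ 21 (mod 67).
Mod 29: 1009 ≡ 23; by Fermat, exponent reduces to 31 mod 28 = 3; 23^3 ≡ 16 (mod 29).
Combine by CRT: x ≡ 21 (mod 67), x ≡ 16 (mod 29) ⇒ x ≡ 1495 (mod 1943).

1495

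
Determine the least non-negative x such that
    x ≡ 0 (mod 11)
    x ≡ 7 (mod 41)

253

From x ≡ 0 (mod 11) write x = 0 + 11t. Substituting into x ≡ 7 (mod 41) gives 11t ≡ 7 (mod 41), and since 11⁻¹ ≡ 15 (mod 41), t ≡ 23. Hence x ≡ 0 + 11·23 = 253 (mod 451).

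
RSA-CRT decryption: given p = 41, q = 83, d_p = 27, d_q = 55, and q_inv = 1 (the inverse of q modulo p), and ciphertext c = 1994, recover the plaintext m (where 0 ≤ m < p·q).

2125

m₁ = c^(d_p) mod p: c ≡ 26 (mod 41), and 26^27 mod 41 = 34.
m₂ = c^(d_q) mod q: c ≡ 2 (mod 83), and 2^55 mod 83 = 50.
h = q_inv·(m₁ − m₂) mod p = 1·(34 − 50) mod 41 = 25.
m = m₂ + h·q = 50 + 25·83 = 2125.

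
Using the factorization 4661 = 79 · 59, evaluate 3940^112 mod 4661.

2195

Mod 79: 3940 ≡ 69; by Fermat, exponent reduces to 112 mod 78 = 34; 69^34 ≡ 62 (mod 79).
Mod 59: 3940 ≡ 46; by Fermat, exponent reduces to 112 mod 58 = 54; 46^54 ≡ 12 (mod 59).
Combine by CRT: x ≡ 62 (mod 79), x ≡ 12 (mod 59) ⇒ x ≡ 2195 (mod 4661).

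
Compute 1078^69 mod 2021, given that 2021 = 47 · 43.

Mod 47: 1078 ≡ 44; by Fermat, exponent reduces to 69 mod 46 = 23; 44^23 ≡ 46 (mod 47).
Mod 43: 1078 ≡ 3; by Fermat, exponent reduces to 69 mod 42 = 27; 3^27 ≡ 2 (mod 43).
Combine by CRT: x ≡ 46 (mod 47), x ≡ 2 (mod 43) ⇒ x ≡ 1550 (mod 2021).

1550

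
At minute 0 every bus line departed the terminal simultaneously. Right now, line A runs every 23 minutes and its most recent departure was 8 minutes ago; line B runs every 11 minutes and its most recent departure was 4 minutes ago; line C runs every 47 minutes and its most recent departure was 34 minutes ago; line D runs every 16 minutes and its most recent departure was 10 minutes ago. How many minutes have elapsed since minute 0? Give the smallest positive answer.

135018

The moduli are pairwise coprime; N = 23·11·47·16 = 190256.
N/23 = 8272; 8272 ≡ 15 (mod 23); 15·20 ≡ 1, so inverse 20.
N/11 = 17296; 17296 ≡ 4 (mod 11); 4·3 ≡ 1, so inverse 3.
N/47 = 4048; 4048 ≡ 6 (mod 47); 6·8 ≡ 1, so inverse 8.
N/16 = 11891; 11891 ≡ 3 (mod 16); 3·11 ≡ 1, so inverse 11.
t ≡ 8·8272·20 + 4·17296·3 + 34·4048·8 + 10·11891·11 = 3940138.
3940138 mod 190256 = 135018.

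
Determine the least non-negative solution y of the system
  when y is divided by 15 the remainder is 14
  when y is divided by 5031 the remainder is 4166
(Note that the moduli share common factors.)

Combine the congruences pairwise.
gcd(15, 5031) = 3 and 3 | (4166 − 14), so the pair is consistent; merging gives y ≡ 19259 (mod 25155), where 25155 = lcm(15, 5031).
The solution is unique modulo lcm(15, 5031) = 25155.

19259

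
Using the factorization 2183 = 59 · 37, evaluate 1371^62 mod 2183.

Mod 59: 1371 ≡ 14; by Fermat, exponent reduces to 62 mod 58 = 4; 14^4 ≡ 7 (mod 59).
Mod 37: 1371 ≡ 2; by Fermat, exponent reduces to 62 mod 36 = 26; 2^26 ≡ 3 (mod 37).
Combine by CRT: x ≡ 7 (mod 59), x ≡ 3 (mod 37) ⇒ x ≡ 1187 (mod 2183).

1187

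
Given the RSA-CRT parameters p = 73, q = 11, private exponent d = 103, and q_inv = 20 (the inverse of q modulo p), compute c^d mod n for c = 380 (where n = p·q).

d_p = d mod (p−1) = 103 mod 72 = 31; d_q = d mod (q−1) = 3.
m₁ = c^(d_p) mod p: c ≡ 15 (mod 73), and 15^31 mod 73 = 5.
m₂ = c^(d_q) mod q: c ≡ 6 (mod 11), and 6^3 mod 11 = 7.
h = q_inv·(m₁ − m₂) mod p = 20·(5 − 7) mod 73 = 33.
m = m₂ + h·q = 7 + 33·11 = 370.

370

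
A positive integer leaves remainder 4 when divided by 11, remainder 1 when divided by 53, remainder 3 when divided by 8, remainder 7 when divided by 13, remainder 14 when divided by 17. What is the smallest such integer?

The moduli are pairwise coprime; M = 11·53·8·13·17 = 1030744.
M/11 = 93704; 93704 ≡ 6 (mod 11); 6·2 ≡ 1, so inverse 2.
M/53 = 19448; 19448 ≡ 50 (mod 53); 50·35 ≡ 1, so inverse 35.
M/8 = 128843; 128843 ≡ 3 (mod 8); 3·3 ≡ 1, so inverse 3.
M/13 = 79288; 79288 ≡ 1 (mod 13), inverse 1.
M/17 = 60632; 60632 ≡ 10 (mod 17); 10·12 ≡ 1, so inverse 12.
N ≡ 4·93704·2 + 1·19448·35 + 3·128843·3 + 7·79288·1 + 14·60632·12 = 13331091.
13331091 mod 1030744 = 962163.

962163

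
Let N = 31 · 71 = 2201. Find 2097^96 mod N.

Mod 31: 2097 ≡ 20; by Fermat, exponent reduces to 96 mod 30 = 6; 20^6 ≡ 4 (mod 31).
Mod 71: 2097 ≡ 38; by Fermat, exponent reduces to 96 mod 70 = 26; 38^26 ≡ 4 (mod 71).
Combine by CRT: x ≡ 4 (mod 31), x ≡ 4 (mod 71) ⇒ x ≡ 4 (mod 2201).

4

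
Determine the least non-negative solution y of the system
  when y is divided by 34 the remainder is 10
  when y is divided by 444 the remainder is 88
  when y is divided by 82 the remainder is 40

Combine the congruences pairwise.
gcd(34, 444) = 2 and 2 | (88 − 10), so the pair is consistent; merging gives y ≡ 5416 (mod 7548), where 7548 = lcm(34, 444).
gcd(7548, 82) = 2 and 2 | (40 − 5416), so the pair is consistent; merging gives y ≡ 73348 (mod 309468), where 309468 = lcm(7548, 82).
The solution is unique modulo lcm(34, 444, 82) = 309468.

73348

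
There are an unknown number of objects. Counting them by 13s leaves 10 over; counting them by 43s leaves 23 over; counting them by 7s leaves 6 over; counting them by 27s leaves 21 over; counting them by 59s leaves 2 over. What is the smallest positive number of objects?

2811234

The moduli are pairwise coprime; M = 13·43·7·27·59 = 6233409.
M/13 = 479493; 479493 ≡ 1 (mod 13), inverse 1.
M/43 = 144963; 144963 ≡ 10 (mod 43); 10·13 ≡ 1, so inverse 13.
M/7 = 890487; 890487 ≡ 3 (mod 7); 3·5 ≡ 1, so inverse 5.
M/27 = 230867; 230867 ≡ 17 (mod 27); 17·8 ≡ 1, so inverse 8.
M/59 = 105651; 105651 ≡ 41 (mod 59); 41·36 ≡ 1, so inverse 36.
N ≡ 10·479493·1 + 23·144963·13 + 6·890487·5 + 21·230867·8 + 2·105651·36 = 121246005.
121246005 mod 6233409 = 2811234.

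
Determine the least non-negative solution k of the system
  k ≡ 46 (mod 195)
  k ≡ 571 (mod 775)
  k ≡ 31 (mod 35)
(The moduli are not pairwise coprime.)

Combine the congruences pairwise.
gcd(195, 775) = 5 and 5 | (571 − 46), so the pair is consistent; merging gives k ≡ 21496 (mod 30225), where 30225 = lcm(195, 775).
gcd(30225, 35) = 5 and 5 | (31 − 21496), so the pair is consistent; merging gives k ≡ 112171 (mod 211575), where 211575 = lcm(30225, 35).
The solution is unique modulo lcm(195, 775, 35) = 211575.

112171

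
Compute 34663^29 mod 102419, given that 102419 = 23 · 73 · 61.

Mod 23: 34663 ≡ 2; by Fermat, exponent reduces to 29 mod 22 = 7; 2^7 ≡ 13 (mod 23).
Mod 73: 34663 ≡ 61; 61^29 ≡ 54 (mod 73).
Mod 61: 34663 ≡ 15; 15^29 ≡ 57 (mod 61).
Combine by CRT: x ≡ 13 (mod 23), x ≡ 54 (mod 73), x ≡ 57 (mod 61) ⇒ x ≡ 12318 (mod 102419).

12318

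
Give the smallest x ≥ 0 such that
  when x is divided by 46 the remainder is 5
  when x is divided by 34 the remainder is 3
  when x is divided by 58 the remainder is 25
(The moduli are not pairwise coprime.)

12379

Combine the congruences pairwise.
gcd(46, 34) = 2 and 2 | (3 − 5), so the pair is consistent; merging gives x ≡ 649 (mod 782), where 782 = lcm(46, 34).
gcd(782, 58) = 2 and 2 | (25 − 649), so the pair is consistent; merging gives x ≡ 12379 (mod 22678), where 22678 = lcm(782, 58).
The solution is unique modulo lcm(46, 34, 58) = 22678.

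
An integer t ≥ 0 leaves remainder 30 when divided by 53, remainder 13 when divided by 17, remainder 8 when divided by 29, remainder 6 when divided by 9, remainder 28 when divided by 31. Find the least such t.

2289471

The moduli are pairwise coprime; N = 53·17·29·9·31 = 7289991.
N/53 = 137547; 137547 ≡ 12 (mod 53); 12·31 ≡ 1, so inverse 31.
N/17 = 428823; 428823 ≡ 15 (mod 17); 15·8 ≡ 1, so inverse 8.
N/29 = 251379; 251379 ≡ 7 (mod 29); 7·25 ≡ 1, so inverse 25.
N/9 = 809999; 809999 ≡ 8 (mod 9); 8·8 ≡ 1, so inverse 8.
N/31 = 235161; 235161 ≡ 26 (mod 31); 26·6 ≡ 1, so inverse 6.
t ≡ 30·137547·31 + 13·428823·8 + 8·251379·25 + 6·809999·8 + 28·235161·6 = 301179102.
301179102 mod 7289991 = 2289471.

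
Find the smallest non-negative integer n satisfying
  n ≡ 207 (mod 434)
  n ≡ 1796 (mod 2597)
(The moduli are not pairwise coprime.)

gcd(434, 2597) = 7 and 7 | (1796 − 207), so the pair is consistent; merging gives n ≡ 108273 (mod 161014), where 161014 = lcm(434, 2597).
The solution is unique modulo lcm(434, 2597) = 161014.

108273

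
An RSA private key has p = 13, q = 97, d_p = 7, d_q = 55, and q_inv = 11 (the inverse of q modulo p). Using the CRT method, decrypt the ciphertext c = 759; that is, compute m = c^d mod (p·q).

m₁ = c^(d_p) mod p: c ≡ 5 (mod 13), and 5^7 mod 13 = 8.
m₂ = c^(d_q) mod q: c ≡ 80 (mod 97), and 80^55 mod 97 = 58.
h = q_inv·(m₁ − m₂) mod p = 11·(8 − 58) mod 13 = 9.
m = m₂ + h·q = 58 + 9·97 = 931.

931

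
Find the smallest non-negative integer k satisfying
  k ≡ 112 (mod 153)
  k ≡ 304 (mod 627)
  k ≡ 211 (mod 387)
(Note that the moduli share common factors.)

241699

Combine the congruences pairwise.
gcd(153, 627) = 3 and 3 | (304 − 112), so the pair is consistent; merging gives k ≡ 17860 (mod 31977), where 31977 = lcm(153, 627).
gcd(31977, 387) = 9 and 9 | (211 − 17860), so the pair is consistent; merging gives k ≡ 241699 (mod 1375011), where 1375011 = lcm(31977, 387).
The solution is unique modulo lcm(153, 627, 387) = 1375011.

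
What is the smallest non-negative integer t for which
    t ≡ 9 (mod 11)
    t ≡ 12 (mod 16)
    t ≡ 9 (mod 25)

284

The moduli are pairwise coprime; N = 11·16·25 = 4400.
N/11 = 400; 400 ≡ 4 (mod 11); 4·3 ≡ 1, so inverse 3.
N/16 = 275; 275 ≡ 3 (mod 16); 3·11 ≡ 1, so inverse 11.
N/25 = 176; 176 ≡ 1 (mod 25), inverse 1.
t ≡ 9·400·3 + 12·275·11 + 9·176·1 = 48684.
48684 mod 4400 = 284.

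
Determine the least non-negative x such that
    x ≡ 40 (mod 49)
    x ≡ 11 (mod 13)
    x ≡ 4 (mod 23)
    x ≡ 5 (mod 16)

160613

From x ≡ 40 (mod 49) write x = 40 + 49t. Substituting into x ≡ 11 (mod 13) gives 49t ≡ 10 (mod 13), and since 10⁻¹ ≡ 4 (mod 13), t ≡ 1. Hence x ≡ 40 + 49·1 = 89 (mod 637).
From x ≡ 89 (mod 637) write x = 89 + 637t. Substituting into x ≡ 4 (mod 23) gives 637t ≡ 7 (mod 23), and since 16⁻¹ ≡ 13 (mod 23), t ≡ 22. Hence x ≡ 89 + 637·22 = 14103 (mod 14651).
From x ≡ 14103 (mod 14651) write x = 14103 + 14651t. Substituting into x ≡ 5 (mod 16) gives 14651t ≡ 14 (mod 16), and since 11⁻¹ ≡ 3 (mod 16), t ≡ 10. Hence x ≡ 14103 + 14651·10 = 160613 (mod 234416).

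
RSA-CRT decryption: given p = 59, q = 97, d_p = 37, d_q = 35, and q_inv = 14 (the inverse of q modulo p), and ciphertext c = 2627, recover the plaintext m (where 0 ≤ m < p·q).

m₁ = c^(d_p) mod p: c ≡ 31 (mod 59), and 31^37 mod 59 = 23.
m₂ = c^(d_q) mod q: c ≡ 8 (mod 97), and 8^35 mod 97 = 27.
h = q_inv·(m₁ − m₂) mod p = 14·(23 − 27) mod 59 = 3.
m = m₂ + h·q = 27 + 3·97 = 318.

318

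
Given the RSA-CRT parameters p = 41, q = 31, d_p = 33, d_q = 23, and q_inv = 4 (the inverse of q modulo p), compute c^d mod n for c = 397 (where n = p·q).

749

m₁ = c^(d_p) mod p: c ≡ 28 (mod 41), and 28^33 mod 41 = 11.
m₂ = c^(d_q) mod q: c ≡ 25 (mod 31), and 25^23 mod 31 = 5.
h = q_inv·(m₁ − m₂) mod p = 4·(11 − 5) mod 41 = 24.
m = m₂ + h·q = 5 + 24·31 = 749.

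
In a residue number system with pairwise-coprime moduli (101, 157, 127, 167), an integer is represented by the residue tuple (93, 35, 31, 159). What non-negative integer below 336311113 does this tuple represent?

118591869

From x ≡ 93 (mod 101) write x = 93 + 101t. Substituting into x ≡ 35 (mod 157) gives 101t ≡ 99 (mod 157), and since 101⁻¹ ≡ 14 (mod 157), t ≡ 130. Hence x ≡ 93 + 101·130 = 13223 (mod 15857).
From x ≡ 13223 (mod 15857) write x = 13223 + 15857t. Substituting into x ≡ 31 (mod 127) gives 15857t ≡ 16 (mod 127), and since 109⁻¹ ≡ 7 (mod 127), t ≡ 112. Hence x ≡ 13223 + 15857·112 = 1789207 (mod 2013839).
From x ≡ 1789207 (mod 2013839) write x = 1789207 + 2013839t. Substituting into x ≡ 159 (mod 167) gives 2013839t ≡ 23 (mod 167), and since 153⁻¹ ≡ 155 (mod 167), t ≡ 58. Hence x ≡ 1789207 + 2013839·58 = 118591869 (mod 336311113).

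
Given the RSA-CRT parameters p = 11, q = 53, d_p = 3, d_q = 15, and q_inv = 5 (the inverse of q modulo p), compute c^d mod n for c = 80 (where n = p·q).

m₁ = c^(d_p) mod p: c ≡ 3 (mod 11), and 3^3 mod 11 = 5.
m₂ = c^(d_q) mod q: c ≡ 27 (mod 53), and 27^15 mod 53 = 19.
h = q_inv·(m₁ − m₂) mod p = 5·(5 − 19) mod 11 = 7.
m = m₂ + h·q = 19 + 7·53 = 390.

390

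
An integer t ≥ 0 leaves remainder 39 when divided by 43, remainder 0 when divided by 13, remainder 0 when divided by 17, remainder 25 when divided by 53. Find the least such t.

91715

From t ≡ 39 (mod 43) write t = 39 + 43s. Substituting into t ≡ 0 (mod 13) gives 43s ≡ 0 (mod 13), and since 4⁻¹ ≡ 10 (mod 13), s ≡ 0. Hence t ≡ 39 + 43·0 = 39 (mod 559).
From t ≡ 39 (mod 559) write t = 39 + 559s. Substituting into t ≡ 0 (mod 17) gives 559s ≡ 12 (mod 17), and since 15⁻¹ ≡ 8 (mod 17), s ≡ 11. Hence t ≡ 39 + 559·11 = 6188 (mod 9503).
From t ≡ 6188 (mod 9503) write t = 6188 + 9503s. Substituting into t ≡ 25 (mod 53) gives 9503s ≡ 38 (mod 53), and since 16⁻¹ ≡ 10 (mod 53), s ≡ 9. Hence t ≡ 6188 + 9503·9 = 91715 (mod 503659).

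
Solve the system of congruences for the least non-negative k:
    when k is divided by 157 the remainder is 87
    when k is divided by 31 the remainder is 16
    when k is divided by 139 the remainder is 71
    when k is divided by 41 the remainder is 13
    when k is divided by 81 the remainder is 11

Combine the congruences pairwise.
From k ≡ 87 (mod 157) write k = 87 + 157t. Substituting into k ≡ 16 (mod 31) gives 157t ≡ 22 (mod 31), and since 2⁻¹ ≡ 16 (mod 31), t ≡ 11. Hence k ≡ 87 + 157·11 = 1814 (mod 4867).
From k ≡ 1814 (mod 4867) write k = 1814 + 4867t. Substituting into k ≡ 71 (mod 139) gives 4867t ≡ 64 (mod 139), and since 2⁻¹ ≡ 70 (mod 139), t ≡ 32. Hence k ≡ 1814 + 4867·32 = 157558 (mod 676513).
From k ≡ 157558 (mod 676513) write k = 157558 + 676513t. Substituting into k ≡ 13 (mod 41) gives 676513t ≡ 18 (mod 41), and since 13⁻¹ ≡ 19 (mod 41), t ≡ 14. Hence k ≡ 157558 + 676513·14 = 9628740 (mod 27737033).
From k ≡ 9628740 (mod 27737033) write k = 9628740 + 27737033t. Substituting into k ≡ 11 (mod 81) gives 27737033t ≡ 65 (mod 81), and since 41⁻¹ ≡ 2 (mod 81), t ≡ 49. Hence k ≡ 9628740 + 27737033·49 = 1368743357 (mod 2246699673).

1368743357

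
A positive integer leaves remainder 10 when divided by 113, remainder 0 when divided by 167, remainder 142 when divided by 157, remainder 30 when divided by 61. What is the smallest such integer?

The moduli are pairwise coprime; M = 113·167·157·61 = 180727567.
M/113 = 1599359; 1599359 ≡ 70 (mod 113); 70·21 ≡ 1, so inverse 21.
M/167 = 1082201; 1082201 ≡ 41 (mod 167); 41·110 ≡ 1, so inverse 110.
M/157 = 1151131; 1151131 ≡ 7 (mod 157); 7·45 ≡ 1, so inverse 45.
M/61 = 2962747; 2962747 ≡ 38 (mod 61); 38·53 ≡ 1, so inverse 53.
N ≡ 10·1599359·21 + 0·1082201·110 + 142·1151131·45 + 30·2962747·53 = 12402360210.
12402360210 mod 180727567 = 112885654.

112885654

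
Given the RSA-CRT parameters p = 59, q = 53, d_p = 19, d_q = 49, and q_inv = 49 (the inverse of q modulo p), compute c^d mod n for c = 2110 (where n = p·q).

m₁ = c^(d_p) mod p: c ≡ 45 (mod 59), and 45^19 mod 59 = 9.
m₂ = c^(d_q) mod q: c ≡ 43 (mod 53), and 43^49 mod 53 = 38.
h = q_inv·(m₁ − m₂) mod p = 49·(9 − 38) mod 59 = 54.
m = m₂ + h·q = 38 + 54·53 = 2900.

2900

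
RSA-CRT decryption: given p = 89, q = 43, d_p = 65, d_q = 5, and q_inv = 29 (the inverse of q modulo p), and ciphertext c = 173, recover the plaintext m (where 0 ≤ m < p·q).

2065

m₁ = c^(d_p) mod p: c ≡ 84 (mod 89), and 84^65 mod 89 = 18.
m₂ = c^(d_q) mod q: c ≡ 1 (mod 43), and 1^5 mod 43 = 1.
h = q_inv·(m₁ − m₂) mod p = 29·(18 − 1) mod 89 = 48.
m = m₂ + h·q = 1 + 48·43 = 2065.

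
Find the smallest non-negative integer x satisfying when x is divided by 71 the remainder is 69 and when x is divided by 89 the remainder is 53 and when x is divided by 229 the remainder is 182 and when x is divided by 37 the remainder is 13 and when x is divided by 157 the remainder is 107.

The moduli are pairwise coprime; N = 71·89·229·37·157 = 8405919259.
N/71 = 118393229; 118393229 ≡ 19 (mod 71); 19·15 ≡ 1, so inverse 15.
N/89 = 94448531; 94448531 ≡ 40 (mod 89); 40·69 ≡ 1, so inverse 69.
N/229 = 36707071; 36707071 ≡ 203 (mod 229); 203·44 ≡ 1, so inverse 44.
N/37 = 227187007; 227187007 ≡ 14 (mod 37); 14·8 ≡ 1, so inverse 8.
N/157 = 53540887; 53540887 ≡ 119 (mod 157); 119·95 ≡ 1, so inverse 95.
x ≡ 69·118393229·15 + 53·94448531·69 + 182·36707071·44 + 13·227187007·8 + 107·53540887·95 = 1329756059533.
1329756059533 mod 8405919259 = 1620816611.

1620816611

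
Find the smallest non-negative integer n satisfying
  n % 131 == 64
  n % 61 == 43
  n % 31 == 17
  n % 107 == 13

21114644

The moduli are pairwise coprime; M = 131·61·31·107 = 26506147.
M/131 = 202337; 202337 ≡ 73 (mod 131); 73·70 ≡ 1, so inverse 70.
M/61 = 434527; 434527 ≡ 24 (mod 61); 24·28 ≡ 1, so inverse 28.
M/31 = 855037; 855037 ≡ 26 (mod 31); 26·6 ≡ 1, so inverse 6.
M/107 = 247721; 247721 ≡ 16 (mod 107); 16·87 ≡ 1, so inverse 87.
n ≡ 64·202337·70 + 43·434527·28 + 17·855037·6 + 13·247721·87 = 1797026493.
1797026493 mod 26506147 = 21114644.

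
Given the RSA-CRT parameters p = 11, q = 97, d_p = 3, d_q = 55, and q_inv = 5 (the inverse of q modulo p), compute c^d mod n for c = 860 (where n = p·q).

m₁ = c^(d_p) mod p: c ≡ 2 (mod 11), and 2^3 mod 11 = 8.
m₂ = c^(d_q) mod q: c ≡ 84 (mod 97), and 84^55 mod 97 = 90.
h = q_inv·(m₁ − m₂) mod p = 5·(8 − 90) mod 11 = 8.
m = m₂ + h·q = 90 + 8·97 = 866.

866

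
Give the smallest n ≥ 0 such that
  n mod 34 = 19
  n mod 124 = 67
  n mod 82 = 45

53263

gcd(34, 124) = 2 and 2 | (67 − 19), so the pair is consistent; merging gives n ≡ 563 (mod 2108), where 2108 = lcm(34, 124).
gcd(2108, 82) = 2 and 2 | (45 − 563), so the pair is consistent; merging gives n ≡ 53263 (mod 86428), where 86428 = lcm(2108, 82).
The solution is unique modulo lcm(34, 124, 82) = 86428.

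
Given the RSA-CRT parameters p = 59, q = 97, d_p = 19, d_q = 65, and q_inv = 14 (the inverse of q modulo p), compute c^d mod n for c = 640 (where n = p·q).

672

m₁ = c^(d_p) mod p: c ≡ 50 (mod 59), and 50^19 mod 59 = 23.
m₂ = c^(d_q) mod q: c ≡ 58 (mod 97), and 58^65 mod 97 = 90.
h = q_inv·(m₁ − m₂) mod p = 14·(23 − 90) mod 59 = 6.
m = m₂ + h·q = 90 + 6·97 = 672.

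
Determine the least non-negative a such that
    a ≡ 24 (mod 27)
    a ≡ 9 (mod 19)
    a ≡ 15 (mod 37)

2346

The moduli are pairwise coprime; N = 27·19·37 = 18981.
N/27 = 703; 703 ≡ 1 (mod 27), inverse 1.
N/19 = 999; 999 ≡ 11 (mod 19); 11·7 ≡ 1, so inverse 7.
N/37 = 513; 513 ≡ 32 (mod 37); 32·22 ≡ 1, so inverse 22.
a ≡ 24·703·1 + 9·999·7 + 15·513·22 = 249099.
249099 mod 18981 = 2346.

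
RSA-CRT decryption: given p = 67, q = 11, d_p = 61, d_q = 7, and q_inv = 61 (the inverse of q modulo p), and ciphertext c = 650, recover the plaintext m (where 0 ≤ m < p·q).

639

m₁ = c^(d_p) mod p: c ≡ 47 (mod 67), and 47^61 mod 67 = 36.
m₂ = c^(d_q) mod q: c ≡ 1 (mod 11), and 1^7 mod 11 = 1.
h = q_inv·(m₁ − m₂) mod p = 61·(36 − 1) mod 67 = 58.
m = m₂ + h·q = 1 + 58·11 = 639.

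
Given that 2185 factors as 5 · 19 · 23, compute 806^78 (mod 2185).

Mod 5: 806 ≡ 1; by Fermat, exponent reduces to 78 mod 4 = 2; 1^2 ≡ 1 (mod 5).
Mod 19: 806 ≡ 8; by Fermat, exponent reduces to 78 mod 18 = 6; 8^6 ≡ 1 (mod 19).
Mod 23: 806 ≡ 1; by Fermat, exponent reduces to 78 mod 22 = 12; 1^12 ≡ 1 (mod 23).
Combine by CRT: x ≡ 1 (mod 5), x ≡ 1 (mod 19), x ≡ 1 (mod 23) ⇒ x ≡ 1 (mod 2185).

1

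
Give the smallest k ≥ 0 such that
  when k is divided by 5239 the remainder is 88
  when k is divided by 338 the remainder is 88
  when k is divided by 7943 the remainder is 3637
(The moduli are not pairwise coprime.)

408730

gcd(5239, 338) = 169 and 169 | (88 − 88), so the pair is consistent; merging gives k ≡ 88 (mod 10478), where 10478 = lcm(5239, 338).
gcd(10478, 7943) = 169 and 169 | (3637 − 88), so the pair is consistent; merging gives k ≡ 408730 (mod 492466), where 492466 = lcm(10478, 7943).
The solution is unique modulo lcm(5239, 338, 7943) = 492466.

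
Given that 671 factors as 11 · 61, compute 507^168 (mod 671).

34

Mod 11: 507 ≡ 1; by Fermat, exponent reduces to 168 mod 10 = 8; 1^8 ≡ 1 (mod 11).
Mod 61: 507 ≡ 19; by Fermat, exponent reduces to 168 mod 60 = 48; 19^48 ≡ 34 (mod 61).
Combine by CRT: x ≡ 1 (mod 11), x ≡ 34 (mod 61) ⇒ x ≡ 34 (mod 671).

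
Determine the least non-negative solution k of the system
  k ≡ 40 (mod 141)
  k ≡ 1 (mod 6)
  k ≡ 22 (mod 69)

2437

Combine the congruences pairwise.
gcd(141, 6) = 3 and 3 | (1 − 40), so the pair is consistent; merging gives k ≡ 181 (mod 282), where 282 = lcm(141, 6).
gcd(282, 69) = 3 and 3 | (22 − 181), so the pair is consistent; merging gives k ≡ 2437 (mod 6486), where 6486 = lcm(282, 69).
The solution is unique modulo lcm(141, 6, 69) = 6486.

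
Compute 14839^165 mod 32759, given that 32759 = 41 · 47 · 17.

3980

Mod 41: 14839 ≡ 38; by Fermat, exponent reduces to 165 mod 40 = 5; 38^5 ≡ 3 (mod 41).
Mod 47: 14839 ≡ 34; by Fermat, exponent reduces to 165 mod 46 = 27; 34^27 ≡ 32 (mod 47).
Mod 17: 14839 ≡ 15; by Fermat, exponent reduces to 165 mod 16 = 5; 15^5 ≡ 2 (mod 17).
Combine by CRT: x ≡ 3 (mod 41), x ≡ 32 (mod 47), x ≡ 2 (mod 17) ⇒ x ≡ 3980 (mod 32759).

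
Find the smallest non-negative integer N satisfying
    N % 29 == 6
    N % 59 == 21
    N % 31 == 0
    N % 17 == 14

669848

From N ≡ 6 (mod 29) write N = 6 + 29t. Substituting into N ≡ 21 (mod 59) gives 29t ≡ 15 (mod 59), and since 29⁻¹ ≡ 57 (mod 59), t ≡ 29. Hence N ≡ 6 + 29·29 = 847 (mod 1711).
From N ≡ 847 (mod 1711) write N = 847 + 1711t. Substituting into N ≡ 0 (mod 31) gives 1711t ≡ 21 (mod 31), and since 6⁻¹ ≡ 26 (mod 31), t ≡ 19. Hence N ≡ 847 + 1711·19 = 33356 (mod 53041).
From N ≡ 33356 (mod 53041) write N = 33356 + 53041t. Substituting into N ≡ 14 (mod 17) gives 53041t ≡ 12 (mod 17), and since 1⁻¹ ≡ 1 (mod 17), t ≡ 12. Hence N ≡ 33356 + 53041·12 = 669848 (mod 901697).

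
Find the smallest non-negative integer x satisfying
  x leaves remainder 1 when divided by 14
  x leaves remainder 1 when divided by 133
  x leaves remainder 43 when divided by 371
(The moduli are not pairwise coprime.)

11173

Combine the congruences pairwise.
gcd(14, 133) = 7 and 7 | (1 − 1), so the pair is consistent; merging gives x ≡ 1 (mod 266), where 266 = lcm(14, 133).
gcd(266, 371) = 7 and 7 | (43 − 1), so the pair is consistent; merging gives x ≡ 11173 (mod 14098), where 14098 = lcm(266, 371).
The solution is unique modulo lcm(14, 133, 371) = 14098.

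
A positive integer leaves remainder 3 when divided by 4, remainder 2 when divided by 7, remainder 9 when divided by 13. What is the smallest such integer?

The moduli are pairwise coprime; N = 4·7·13 = 364.
N/4 = 91; 91 ≡ 3 (mod 4); 3·3 ≡ 1, so inverse 3.
N/7 = 52; 52 ≡ 3 (mod 7); 3·5 ≡ 1, so inverse 5.
N/13 = 28; 28 ≡ 2 (mod 13); 2·7 ≡ 1, so inverse 7.
x ≡ 3·91·3 + 2·52·5 + 9·28·7 = 3103.
3103 mod 364 = 191.

191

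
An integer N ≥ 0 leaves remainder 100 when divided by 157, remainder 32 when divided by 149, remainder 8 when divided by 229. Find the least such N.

Combine the congruences pairwise.
From N ≡ 100 (mod 157) write N = 100 + 157t. Substituting into N ≡ 32 (mod 149) gives 157t ≡ 81 (mod 149), and since 8⁻¹ ≡ 56 (mod 149), t ≡ 66. Hence N ≡ 100 + 157·66 = 10462 (mod 23393).
From N ≡ 10462 (mod 23393) write N = 10462 + 23393t. Substituting into N ≡ 8 (mod 229) gives 23393t ≡ 80 (mod 229), and since 35⁻¹ ≡ 72 (mod 229), t ≡ 35. Hence N ≡ 10462 + 23393·35 = 829217 (mod 5356997).

829217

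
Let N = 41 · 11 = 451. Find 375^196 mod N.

23

Mod 41: 375 ≡ 6; by Fermat, exponent reduces to 196 mod 40 = 36; 6^36 ≡ 23 (mod 41).
Mod 11: 375 ≡ 1; by Fermat, exponent reduces to 196 mod 10 = 6; 1^6 ≡ 1 (mod 11).
Combine by CRT: x ≡ 23 (mod 41), x ≡ 1 (mod 11) ⇒ x ≡ 23 (mod 451).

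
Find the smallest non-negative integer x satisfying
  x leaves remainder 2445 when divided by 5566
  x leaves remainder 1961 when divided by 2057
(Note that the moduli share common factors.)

63671

gcd(5566, 2057) = 121 and 121 | (1961 − 2445), so the pair is consistent; merging gives x ≡ 63671 (mod 94622), where 94622 = lcm(5566, 2057).
The solution is unique modulo lcm(5566, 2057) = 94622.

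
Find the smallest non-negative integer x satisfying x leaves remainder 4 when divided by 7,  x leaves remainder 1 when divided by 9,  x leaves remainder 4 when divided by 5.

Combine the congruences pairwise.
From x ≡ 4 (mod 7) write x = 4 + 7t. Substituting into x ≡ 1 (mod 9) gives 7t ≡ 6 (mod 9), and since 7⁻¹ ≡ 4 (mod 9), t ≡ 6. Hence x ≡ 4 + 7·6 = 46 (mod 63).
From x ≡ 46 (mod 63) write x = 46 + 63t. Substituting into x ≡ 4 (mod 5) gives 63t ≡ 3 (mod 5), and since 3⁻¹ ≡ 2 (mod 5), t ≡ 1. Hence x ≡ 46 + 63·1 = 109 (mod 315).

109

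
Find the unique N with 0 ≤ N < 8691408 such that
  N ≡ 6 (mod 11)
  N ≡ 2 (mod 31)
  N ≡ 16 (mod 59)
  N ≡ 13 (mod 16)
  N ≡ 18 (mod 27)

2707821

The moduli are pairwise coprime; M = 11·31·59·16·27 = 8691408.
M/11 = 790128; 790128 ≡ 9 (mod 11); 9·5 ≡ 1, so inverse 5.
M/31 = 280368; 280368 ≡ 4 (mod 31); 4·8 ≡ 1, so inverse 8.
M/59 = 147312; 147312 ≡ 48 (mod 59); 48·16 ≡ 1, so inverse 16.
M/16 = 543213; 543213 ≡ 13 (mod 16); 13·5 ≡ 1, so inverse 5.
M/27 = 321904; 321904 ≡ 10 (mod 27); 10·19 ≡ 1, so inverse 19.
N ≡ 6·790128·5 + 2·280368·8 + 16·147312·16 + 13·543213·5 + 18·321904·19 = 211301613.
211301613 mod 8691408 = 2707821.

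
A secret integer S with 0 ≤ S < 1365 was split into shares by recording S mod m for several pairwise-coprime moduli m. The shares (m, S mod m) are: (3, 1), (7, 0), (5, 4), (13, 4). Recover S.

Combine the congruences pairwise.
From S ≡ 1 (mod 3) write S = 1 + 3t. Substituting into S ≡ 0 (mod 7) gives 3t ≡ 6 (mod 7), and since 3⁻¹ ≡ 5 (mod 7), t ≡ 2. Hence S ≡ 1 + 3·2 = 7 (mod 21).
From S ≡ 7 (mod 21) write S = 7 + 21t. Substituting into S ≡ 4 (mod 5) gives 21t ≡ 2 (mod 5), and since 1⁻¹ ≡ 1 (mod 5), t ≡ 2. Hence S ≡ 7 + 21·2 = 49 (mod 105).
From S ≡ 49 (mod 105) write S = 49 + 105t. Substituting into S ≡ 4 (mod 13) gives 105t ≡ 7 (mod 13), and since 1⁻¹ ≡ 1 (mod 13), t ≡ 7. Hence S ≡ 49 + 105·7 = 784 (mod 1365).

784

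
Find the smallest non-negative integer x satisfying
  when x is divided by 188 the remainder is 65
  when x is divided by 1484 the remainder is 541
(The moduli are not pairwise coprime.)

7961

gcd(188, 1484) = 4 and 4 | (541 − 65), so the pair is consistent; merging gives x ≡ 7961 (mod 69748), where 69748 = lcm(188, 1484).
The solution is unique modulo lcm(188, 1484) = 69748.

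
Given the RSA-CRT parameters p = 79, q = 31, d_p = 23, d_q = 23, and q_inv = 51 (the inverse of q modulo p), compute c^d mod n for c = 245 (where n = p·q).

1632

m₁ = c^(d_p) mod p: c ≡ 8 (mod 79), and 8^23 mod 79 = 52.
m₂ = c^(d_q) mod q: c ≡ 28 (mod 31), and 28^23 mod 31 = 20.
h = q_inv·(m₁ − m₂) mod p = 51·(52 − 20) mod 79 = 52.
m = m₂ + h·q = 20 + 52·31 = 1632.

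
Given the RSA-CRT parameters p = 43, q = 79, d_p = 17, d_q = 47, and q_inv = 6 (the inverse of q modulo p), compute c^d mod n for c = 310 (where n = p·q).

2525

m₁ = c^(d_p) mod p: c ≡ 9 (mod 43), and 9^17 mod 43 = 31.
m₂ = c^(d_q) mod q: c ≡ 73 (mod 79), and 73^47 mod 79 = 76.
h = q_inv·(m₁ − m₂) mod p = 6·(31 − 76) mod 43 = 31.
m = m₂ + h·q = 76 + 31·79 = 2525.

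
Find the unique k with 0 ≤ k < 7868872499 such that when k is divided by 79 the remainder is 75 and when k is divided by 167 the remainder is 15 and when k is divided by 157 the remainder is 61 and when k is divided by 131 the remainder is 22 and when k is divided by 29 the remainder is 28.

4503093058

From k ≡ 75 (mod 79) write k = 75 + 79t. Substituting into k ≡ 15 (mod 167) gives 79t ≡ 107 (mod 167), and since 79⁻¹ ≡ 74 (mod 167), t ≡ 69. Hence k ≡ 75 + 79·69 = 5526 (mod 13193).
From k ≡ 5526 (mod 13193) write k = 5526 + 13193t. Substituting into k ≡ 61 (mod 157) gives 13193t ≡ 30 (mod 157), and since 5⁻¹ ≡ 63 (mod 157), t ≡ 6. Hence k ≡ 5526 + 13193·6 = 84684 (mod 2071301).
From k ≡ 84684 (mod 2071301) write k = 84684 + 2071301t. Substituting into k ≡ 22 (mod 131) gives 2071301t ≡ 95 (mod 131), and since 60⁻¹ ≡ 107 (mod 131), t ≡ 78. Hence k ≡ 84684 + 2071301·78 = 161646162 (mod 271340431).
From k ≡ 161646162 (mod 271340431) write k = 161646162 + 271340431t. Substituting into k ≡ 28 (mod 29) gives 271340431t ≡ 11 (mod 29), and since 17⁻¹ ≡ 12 (mod 29), t ≡ 16. Hence k ≡ 161646162 + 271340431·16 = 4503093058 (mod 7868872499).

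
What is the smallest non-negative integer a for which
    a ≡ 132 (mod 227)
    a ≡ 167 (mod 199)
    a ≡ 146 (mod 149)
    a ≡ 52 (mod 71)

168642518

The moduli are pairwise coprime; N = 227·199·149·71 = 477885167.
N/227 = 2105221; 2105221 ≡ 23 (mod 227); 23·79 ≡ 1, so inverse 79.
N/199 = 2401433; 2401433 ≡ 100 (mod 199); 100·2 ≡ 1, so inverse 2.
N/149 = 3207283; 3207283 ≡ 58 (mod 149); 58·18 ≡ 1, so inverse 18.
N/71 = 6730777; 6730777 ≡ 48 (mod 71); 48·37 ≡ 1, so inverse 37.
a ≡ 132·2105221·79 + 167·2401433·2 + 146·3207283·18 + 52·6730777·37 = 44134077882.
44134077882 mod 477885167 = 168642518.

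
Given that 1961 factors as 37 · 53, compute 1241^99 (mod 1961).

1116

Mod 37: 1241 ≡ 20; by Fermat, exponent reduces to 99 mod 36 = 27; 20^27 ≡ 6 (mod 37).
Mod 53: 1241 ≡ 22; by Fermat, exponent reduces to 99 mod 52 = 47; 22^47 ≡ 3 (mod 53).
Combine by CRT: x ≡ 6 (mod 37), x ≡ 3 (mod 53) ⇒ x ≡ 1116 (mod 1961).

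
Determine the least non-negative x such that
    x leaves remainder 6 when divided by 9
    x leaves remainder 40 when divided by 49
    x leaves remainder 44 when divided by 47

13956

The moduli are pairwise coprime; N = 9·49·47 = 20727.
N/9 = 2303; 2303 ≡ 8 (mod 9); 8·8 ≡ 1, so inverse 8.
N/49 = 423; 423 ≡ 31 (mod 49); 31·19 ≡ 1, so inverse 19.
N/47 = 441; 441 ≡ 18 (mod 47); 18·34 ≡ 1, so inverse 34.
x ≡ 6·2303·8 + 40·423·19 + 44·441·34 = 1091760.
1091760 mod 20727 = 13956.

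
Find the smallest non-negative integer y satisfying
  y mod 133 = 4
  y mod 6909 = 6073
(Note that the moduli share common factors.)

88981

Combine the congruences pairwise.
gcd(133, 6909) = 7 and 7 | (6073 − 4), so the pair is consistent; merging gives y ≡ 88981 (mod 131271), where 131271 = lcm(133, 6909).
The solution is unique modulo lcm(133, 6909) = 131271.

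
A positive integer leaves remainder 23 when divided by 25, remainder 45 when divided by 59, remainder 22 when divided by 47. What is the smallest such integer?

55623

From a ≡ 23 (mod 25) write a = 23 + 25t. Substituting into a ≡ 45 (mod 59) gives 25t ≡ 22 (mod 59), and since 25⁻¹ ≡ 26 (mod 59), t ≡ 41. Hence a ≡ 23 + 25·41 = 1048 (mod 1475).
From a ≡ 1048 (mod 1475) write a = 1048 + 1475t. Substituting into a ≡ 22 (mod 47) gives 1475t ≡ 8 (mod 47), and since 18⁻¹ ≡ 34 (mod 47), t ≡ 37. Hence a ≡ 1048 + 1475·37 = 55623 (mod 69325).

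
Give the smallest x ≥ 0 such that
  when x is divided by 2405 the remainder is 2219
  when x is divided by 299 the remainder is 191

14244

Combine the congruences pairwise.
gcd(2405, 299) = 13 and 13 | (191 − 2219), so the pair is consistent; merging gives x ≡ 14244 (mod 55315), where 55315 = lcm(2405, 299).
The solution is unique modulo lcm(2405, 299) = 55315.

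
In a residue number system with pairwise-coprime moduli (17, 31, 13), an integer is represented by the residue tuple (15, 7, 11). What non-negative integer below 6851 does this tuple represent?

2208

Combine the congruences pairwise.
From x ≡ 15 (mod 17) write x = 15 + 17t. Substituting into x ≡ 7 (mod 31) gives 17t ≡ 23 (mod 31), and since 17⁻¹ ≡ 11 (mod 31), t ≡ 5. Hence x ≡ 15 + 17·5 = 100 (mod 527).
From x ≡ 100 (mod 527) write x = 100 + 527t. Substituting into x ≡ 11 (mod 13) gives 527t ≡ 2 (mod 13), and since 7⁻¹ ≡ 2 (mod 13), t ≡ 4. Hence x ≡ 100 + 527·4 = 2208 (mod 6851).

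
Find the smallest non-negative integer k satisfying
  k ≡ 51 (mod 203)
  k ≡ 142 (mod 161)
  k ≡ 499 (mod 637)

267402

gcd(203, 161) = 7 and 7 | (142 − 51), so the pair is consistent; merging gives k ≡ 1269 (mod 4669), where 4669 = lcm(203, 161).
gcd(4669, 637) = 7 and 7 | (499 − 1269), so the pair is consistent; merging gives k ≡ 267402 (mod 424879), where 424879 = lcm(4669, 637).
The solution is unique modulo lcm(203, 161, 637) = 424879.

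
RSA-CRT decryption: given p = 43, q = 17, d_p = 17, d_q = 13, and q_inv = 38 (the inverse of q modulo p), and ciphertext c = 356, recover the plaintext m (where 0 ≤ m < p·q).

m₁ = c^(d_p) mod p: c ≡ 12 (mod 43), and 12^17 mod 43 = 30.
m₂ = c^(d_q) mod q: c ≡ 16 (mod 17), and 16^13 mod 17 = 16.
h = q_inv·(m₁ − m₂) mod p = 38·(30 − 16) mod 43 = 16.
m = m₂ + h·q = 16 + 16·17 = 288.

288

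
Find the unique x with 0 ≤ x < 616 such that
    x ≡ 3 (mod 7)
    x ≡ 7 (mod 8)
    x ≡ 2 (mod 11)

Combine the congruences pairwise.
From x ≡ 3 (mod 7) write x = 3 + 7t. Substituting into x ≡ 7 (mod 8) gives 7t ≡ 4 (mod 8), and since 7⁻¹ ≡ 7 (mod 8), t ≡ 4. Hence x ≡ 3 + 7·4 = 31 (mod 56).
From x ≡ 31 (mod 56) write x = 31 + 56t. Substituting into x ≡ 2 (mod 11) gives 56t ≡ 4 (mod 11), and since 1⁻¹ ≡ 1 (mod 11), t ≡ 4. Hence x ≡ 31 + 56·4 = 255 (mod 616).

255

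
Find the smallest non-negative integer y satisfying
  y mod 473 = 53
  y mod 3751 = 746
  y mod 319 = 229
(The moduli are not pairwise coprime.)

2015033

Combine the congruences pairwise.
gcd(473, 3751) = 11 and 11 | (746 − 53), so the pair is consistent; merging gives y ≡ 79517 (mod 161293), where 161293 = lcm(473, 3751).
gcd(161293, 319) = 11 and 11 | (229 − 79517), so the pair is consistent; merging gives y ≡ 2015033 (mod 4677497), where 4677497 = lcm(161293, 319).
The solution is unique modulo lcm(473, 3751, 319) = 4677497.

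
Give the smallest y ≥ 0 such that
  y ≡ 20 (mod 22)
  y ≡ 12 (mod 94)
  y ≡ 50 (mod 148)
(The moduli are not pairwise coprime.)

70794

gcd(22, 94) = 2 and 2 | (12 − 20), so the pair is consistent; merging gives y ≡ 482 (mod 1034), where 1034 = lcm(22, 94).
gcd(1034, 148) = 2 and 2 | (50 − 482), so the pair is consistent; merging gives y ≡ 70794 (mod 76516), where 76516 = lcm(1034, 148).
The solution is unique modulo lcm(22, 94, 148) = 76516.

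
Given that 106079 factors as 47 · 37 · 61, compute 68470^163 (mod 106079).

Mod 47: 68470 ≡ 38; by Fermat, exponent reduces to 163 mod 46 = 25; 38^25 ≡ 13 (mod 47).
Mod 37: 68470 ≡ 20; by Fermat, exponent reduces to 163 mod 36 = 19; 20^19 ≡ 17 (mod 37).
Mod 61: 68470 ≡ 28; by Fermat, exponent reduces to 163 mod 60 = 43; 28^43 ≡ 53 (mod 61).
Combine by CRT: x ≡ 13 (mod 47), x ≡ 17 (mod 37), x ≡ 53 (mod 61) ⇒ x ≡ 10118 (mod 106079).

10118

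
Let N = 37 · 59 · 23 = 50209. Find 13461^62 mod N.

1015

Mod 37: 13461 ≡ 30; by Fermat, exponent reduces to 62 mod 36 = 26; 30^26 ≡ 16 (mod 37).
Mod 59: 13461 ≡ 9; by Fermat, exponent reduces to 62 mod 58 = 4; 9^4 ≡ 12 (mod 59).
Mod 23: 13461 ≡ 6; by Fermat, exponent reduces to 62 mod 22 = 18; 6^18 ≡ 3 (mod 23).
Combine by CRT: x ≡ 16 (mod 37), x ≡ 12 (mod 59), x ≡ 3 (mod 23) ⇒ x ≡ 1015 (mod 50209).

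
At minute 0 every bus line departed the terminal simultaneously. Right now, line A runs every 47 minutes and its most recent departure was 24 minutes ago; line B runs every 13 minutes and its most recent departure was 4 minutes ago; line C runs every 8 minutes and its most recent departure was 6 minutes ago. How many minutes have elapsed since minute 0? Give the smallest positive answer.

3878

The moduli are pairwise coprime; N = 47·13·8 = 4888.
N/47 = 104; 104 ≡ 10 (mod 47); 10·33 ≡ 1, so inverse 33.
N/13 = 376; 376 ≡ 12 (mod 13); 12·12 ≡ 1, so inverse 12.
N/8 = 611; 611 ≡ 3 (mod 8); 3·3 ≡ 1, so inverse 3.
t ≡ 24·104·33 + 4·376·12 + 6·611·3 = 111414.
111414 mod 4888 = 3878.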